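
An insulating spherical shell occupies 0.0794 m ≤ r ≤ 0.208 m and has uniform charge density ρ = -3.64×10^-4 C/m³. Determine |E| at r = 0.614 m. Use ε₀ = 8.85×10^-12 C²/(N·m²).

Take a concentric spherical Gaussian surface of radius r = 0.614 m (r > 0.208 m, enclosing the whole shell).
Q_enc = ρ·(4π/3)(b³ − a³) = (-3.64×10^-4)·(4π/3)·((0.208)³ − (0.0794)³) = -1.296×10^-5 C.
By Gauss's law, ∮E·dA = E·4πr² = Q_enc/ε₀.
E = |Q_enc|/(4πε₀r²) = (1.296e-5)/(4π·8.85×10^-12·(0.614)²) = 3.09×10^5 N/C.

3.09×10^5 V/m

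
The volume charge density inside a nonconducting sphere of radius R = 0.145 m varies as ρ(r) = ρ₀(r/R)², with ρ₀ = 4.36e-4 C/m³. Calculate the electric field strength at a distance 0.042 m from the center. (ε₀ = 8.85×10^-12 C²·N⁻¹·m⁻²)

E = 3.47×10^4 V/m

Use a concentric Gaussian sphere at r = 0.042 m (r < R).
Q_enc = ∫₀^r ρ(r')·4πr'² dr' = (4πρ₀/R²) ∫₀^r r'^4 dr' = 4πρ₀ r^5/(5·R²) = 6.811×10^-9 C.
By Gauss's law, ∮E·dA = E·4πr² = Q_enc/ε₀.
E = |Q_enc|/(4πε₀r²) = (6.811×10^-9)/(4π·8.85×10^-12·(0.042)²) = 3.47e4 N/C.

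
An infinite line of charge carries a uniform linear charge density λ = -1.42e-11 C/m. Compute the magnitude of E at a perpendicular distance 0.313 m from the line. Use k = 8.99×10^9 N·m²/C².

Choose a coaxial cylinder of radius r = 0.313 m (arbitrary length L) as the Gaussian surface.
Q_enc = λL, so λ_enc = -1.42e-11 C/m.
Since E is radial and uniform over the curved surface, Φ = E·2πrL = Q_enc/ε₀ = λ_enc L/ε₀.
E = 2k|λ_enc|/r = 2(8.99×10^9)(1.42×10^-11)/(0.313) = 0.816 N/C.

E = 0.816 N/C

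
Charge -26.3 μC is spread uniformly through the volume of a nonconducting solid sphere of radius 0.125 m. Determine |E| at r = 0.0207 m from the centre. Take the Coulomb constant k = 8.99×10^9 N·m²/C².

|E| = 2.51×10^6 N/C

Symmetry ⇒ E = E(r) r̂. Gaussian sphere of radius r = 0.0207 m (r < R).
For a uniform sphere the enclosed fraction is (r/R)³, so Q_enc = (-26.3 μC)(0.0207/0.125)³ = -1.194e-7 C.
By Gauss's law, ∮E·dA = E·4πr² = Q_enc/ε₀.
E = k|Q_enc|/r² = (8.99×10^9)(1.194×10^-7)/(0.0207)² = 2.51×10^6 N/C.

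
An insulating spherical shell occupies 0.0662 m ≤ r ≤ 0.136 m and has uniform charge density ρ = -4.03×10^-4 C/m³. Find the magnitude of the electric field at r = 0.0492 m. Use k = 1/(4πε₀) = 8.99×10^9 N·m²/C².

|E| = 0 N/C

Symmetry ⇒ E = E(r) r̂. Gaussian sphere of radius r = 0.0492 m (r < 0.0662 m, inside the empty cavity).
No charge is enclosed, so by Gauss's law E·4πr² = 0 ⇒ E = 0.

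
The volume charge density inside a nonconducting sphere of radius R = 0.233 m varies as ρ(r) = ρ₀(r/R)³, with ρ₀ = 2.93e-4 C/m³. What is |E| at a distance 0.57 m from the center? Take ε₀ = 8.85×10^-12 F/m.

Use a concentric Gaussian sphere at r = 0.57 m (r > R, all charge enclosed).
Q_enc = 4π ∫₀^R ρ₀(r'/R)^3 r'² dr' = 4πρ₀R³/6 = 7.762e-6 C.
Gauss's law: E·4πr² = Q_enc/ε₀.
E = |Q_enc|/(4πε₀r²) = (7.762×10^-6)/(4π·8.85×10^-12·(0.57)²) = 2.15e5 N/C.

|E| ≈ 2.15×10^5 V/m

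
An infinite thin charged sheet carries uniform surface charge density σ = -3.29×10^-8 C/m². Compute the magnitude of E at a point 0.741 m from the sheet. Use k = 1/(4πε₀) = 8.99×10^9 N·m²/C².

By planar symmetry E is perpendicular to the sheet and uniform; use a Gaussian pillbox with flat faces of area A on each side of the sheet.
Only the two end caps contribute flux: Φ = 2EA. With Q_enc = σA, Gauss's law gives E = |σ|/(2ε₀).
E = 2πk|σ| = 2π(8.99×10^9)(3.29×10^-8) = 1.86e3 N/C.

E ≈ 1.86e3 N/C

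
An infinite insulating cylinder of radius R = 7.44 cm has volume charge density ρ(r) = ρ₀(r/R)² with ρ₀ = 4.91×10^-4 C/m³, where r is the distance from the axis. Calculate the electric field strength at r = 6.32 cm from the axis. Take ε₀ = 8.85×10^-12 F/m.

|E| ≈ 6.33e5 N/C

Coaxial Gaussian cylinder, radius r = 6.32 cm, length L (r < R).
λ_enc = ∫₀^r ρ(r')·2πr' dr' = (2πρ₀/R²)·r^4/4 = 2.223e-6 C/m.
Applying ∮E·dA = Q_enc/ε₀ with the end caps contributing no flux:
E = |λ_enc|/(2πε₀r) = (2.223×10^-6)/(2π·8.85×10^-12·0.0632) = 6.33×10^5 N/C.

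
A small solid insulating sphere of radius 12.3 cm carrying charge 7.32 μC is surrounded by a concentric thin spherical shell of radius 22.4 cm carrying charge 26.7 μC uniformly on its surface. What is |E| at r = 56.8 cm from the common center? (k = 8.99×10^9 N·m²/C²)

9.48×10^5 N/C

Symmetry ⇒ E = E(r) r̂. Gaussian sphere of radius r = 56.8 cm (r > 22.4 cm, enclosing both).
Q_enc = (7.32 μC) + (26.7 μC) = 3.402×10^-5 C.
Gauss's law: E·4πr² = Q_enc/ε₀.
E = k|Q_enc|/r² = (8.99×10^9)(3.402×10^-5)/(0.568)² = 9.48×10^5 N/C.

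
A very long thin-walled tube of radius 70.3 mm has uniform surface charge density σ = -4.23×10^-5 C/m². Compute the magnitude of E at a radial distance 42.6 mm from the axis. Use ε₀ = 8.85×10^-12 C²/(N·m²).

By cylindrical symmetry E is radial; use a coaxial Gaussian cylinder of radius 42.6 mm and length L (r < 70.3 mm, inside the shell).
No charge is enclosed, so Gauss's law gives E·2πrL = 0 ⇒ E = 0.

E = 0 (no enclosed charge)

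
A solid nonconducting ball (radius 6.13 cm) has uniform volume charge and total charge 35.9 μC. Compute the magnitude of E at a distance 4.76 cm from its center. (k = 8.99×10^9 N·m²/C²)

|E| ≈ 6.67e7 N/C

Use a concentric Gaussian sphere at r = 4.76 cm (r < R).
For a uniform sphere the enclosed fraction is (r/R)³, so Q_enc = (35.9 μC)(0.0476/0.0613)³ = 1.681×10^-5 C.
Since E is radial and uniform over the Gaussian sphere, Φ = E·4πr² = Q_enc/ε₀.
E = k|Q_enc|/r² = (8.99×10^9)(1.681e-5)/(0.0476)² = 6.67e7 N/C.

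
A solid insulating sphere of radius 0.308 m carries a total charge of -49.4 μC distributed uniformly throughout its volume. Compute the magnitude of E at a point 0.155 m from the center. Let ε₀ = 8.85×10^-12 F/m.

|E| = 2.36×10^6 N/C

Symmetry ⇒ E = E(r) r̂. Gaussian sphere of radius r = 0.155 m (r < R).
Only the charge within r is enclosed: Q_enc = Q·(r/R)³ = (-49.4 μC)·(0.155 m/0.308 m)³ = -6.296×10^-6 C.
By Gauss's law, ∮E·dA = E·4πr² = Q_enc/ε₀.
E = |Q_enc|/(4πε₀r²) = (6.296e-6)/(4π·8.85×10^-12·(0.155)²) = 2.36×10^6 N/C.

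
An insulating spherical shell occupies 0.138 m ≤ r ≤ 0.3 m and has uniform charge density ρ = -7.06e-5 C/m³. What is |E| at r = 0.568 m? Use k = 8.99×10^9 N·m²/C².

Take a concentric spherical Gaussian surface of radius r = 0.568 m (r > 0.3 m, enclosing the whole shell).
Q_enc = ρ·(4π/3)(b³ − a³) = (-7.06×10^-5)·(4π/3)·((0.3)³ − (0.138)³) = -7.207e-6 C.
Applying ∮E·dA = Q_enc/ε₀ with Φ = E(4πr²):
E = k|Q_enc|/r² = (8.99×10^9)(7.207×10^-6)/(0.568)² = 2.01e5 N/C.

|E| ≈ 2.01×10^5 V/m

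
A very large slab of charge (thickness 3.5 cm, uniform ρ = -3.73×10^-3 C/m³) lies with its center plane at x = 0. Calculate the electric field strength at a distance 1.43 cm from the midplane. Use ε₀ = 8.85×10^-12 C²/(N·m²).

By symmetry E is perpendicular to the slab. A Gaussian pillbox from −1.43 cm to +1.43 cm (face area A) lies entirely within the slab.
Q_enc = ρ·(2x)·A and flux = 2EA, so 2EA = 2ρxA/ε₀ ⇒ E = |ρ|x/ε₀.
E = (3.73×10^-3)(0.0143)/(8.85×10^-12) = 6.03×10^6 N/C.

6.03e6 V/m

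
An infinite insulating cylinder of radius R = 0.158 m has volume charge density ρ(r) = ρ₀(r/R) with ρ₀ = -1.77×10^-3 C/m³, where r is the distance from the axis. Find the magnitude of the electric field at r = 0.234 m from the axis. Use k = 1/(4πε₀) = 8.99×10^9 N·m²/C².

Choose a coaxial cylinder of radius r = 0.234 m (arbitrary length L) as the Gaussian surface (r > R, full charge per length enclosed).
λ_enc = 2π ∫₀^R ρ₀(r'/R)^1 r' dr' = 2πρ₀R²/3 = -9.254×10^-5 C/m.
By Gauss's law (flux through the curved wall only), E·2πrL = λ_enc L/ε₀.
E = 2k|λ_enc|/r = 2(8.99×10^9)(9.254×10^-5)/(0.234) = 7.11×10^6 N/C.

E ≈ 7.11e6 V/m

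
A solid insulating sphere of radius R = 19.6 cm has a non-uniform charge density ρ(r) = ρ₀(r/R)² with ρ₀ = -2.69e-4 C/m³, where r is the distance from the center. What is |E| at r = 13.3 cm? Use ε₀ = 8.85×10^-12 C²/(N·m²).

By spherical symmetry E is radial; choose a Gaussian sphere of radius r = 13.3 cm (r < R).
Q_enc = ∫₀^r ρ(r')·4πr'² dr' = (4πρ₀/R²) ∫₀^r r'^4 dr' = 4πρ₀ r^5/(5·R²) = -7.324×10^-7 C.
By Gauss's law, ∮E·dA = E·4πr² = Q_enc/ε₀.
E = |Q_enc|/(4πε₀r²) = (7.324×10^-7)/(4π·8.85×10^-12·(0.133)²) = 3.72×10^5 N/C.

E ≈ 3.72×10^5 N/C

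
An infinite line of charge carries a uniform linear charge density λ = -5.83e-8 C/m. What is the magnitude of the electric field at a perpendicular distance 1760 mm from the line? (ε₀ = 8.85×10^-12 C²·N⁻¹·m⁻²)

596 V/m

Coaxial Gaussian cylinder, radius r = 1760 mm, length L.
Q_enc = λL, so λ_enc = -5.83×10^-8 C/m.
Gauss's law: E·2πrL = λ_enc L/ε₀.
E = |λ_enc|/(2πε₀r) = (5.83e-8)/(2π·8.85×10^-12·1.76) = 596 N/C.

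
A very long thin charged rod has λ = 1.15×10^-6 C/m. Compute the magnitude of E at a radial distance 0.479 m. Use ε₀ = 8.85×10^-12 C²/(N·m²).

4.32×10^4 N/C

By cylindrical symmetry E is radial; use a coaxial Gaussian cylinder of radius 0.479 m and length L.
Q_enc = λL, so λ_enc = 1.15×10^-6 C/m.
By Gauss's law (flux through the curved wall only), E·2πrL = λ_enc L/ε₀.
E = |λ_enc|/(2πε₀r) = (1.15×10^-6)/(2π·8.85×10^-12·0.479) = 4.32×10^4 N/C.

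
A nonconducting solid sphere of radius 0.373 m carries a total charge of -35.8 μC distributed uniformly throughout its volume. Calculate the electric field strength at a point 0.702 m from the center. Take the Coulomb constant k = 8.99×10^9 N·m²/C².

E = 6.53e5 V/m

Take a concentric spherical Gaussian surface of radius r = 0.702 m (r > R, so the entire charge is enclosed).
Q_enc = -35.8 μC = -3.58e-5 C.
Applying ∮E·dA = Q_enc/ε₀ with Φ = E(4πr²):
E = k|Q_enc|/r² = (8.99×10^9)(3.58e-5)/(0.702)² = 6.53×10^5 N/C.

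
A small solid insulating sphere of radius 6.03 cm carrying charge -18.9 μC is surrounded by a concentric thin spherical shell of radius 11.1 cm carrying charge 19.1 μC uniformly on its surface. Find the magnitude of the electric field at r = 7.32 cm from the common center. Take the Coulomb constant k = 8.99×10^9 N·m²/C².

By spherical symmetry E is radial; choose a Gaussian sphere of radius r = 7.32 cm (between the bodies, 6.03 cm < r < 11.1 cm).
The shell at 11.1 cm lies outside the Gaussian surface, so Q_enc = -18.9 μC = -1.89e-5 C.
Gauss's law: E·4πr² = Q_enc/ε₀.
E = k|Q_enc|/r² = (8.99×10^9)(1.89×10^-5)/(0.0732)² = 3.17×10^7 N/C.

3.17×10^7 N/C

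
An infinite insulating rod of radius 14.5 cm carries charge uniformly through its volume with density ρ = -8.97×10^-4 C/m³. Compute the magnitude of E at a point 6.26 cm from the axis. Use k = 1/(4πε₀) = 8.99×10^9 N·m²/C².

Coaxial Gaussian cylinder, radius r = 6.26 cm, length L (r < R).
Enclosed charge per unit length: λ_enc = ρ·πr² = (-8.97×10^-4)π(0.0626)² = -1.104×10^-5 C/m.
Since E is radial and uniform over the curved surface, Φ = E·2πrL = Q_enc/ε₀ = λ_enc L/ε₀.
E = 2k|λ_enc|/r = 2(8.99×10^9)(1.104×10^-5)/(0.0626) = 3.17×10^6 N/C.

|E| ≈ 3.17e6 V/m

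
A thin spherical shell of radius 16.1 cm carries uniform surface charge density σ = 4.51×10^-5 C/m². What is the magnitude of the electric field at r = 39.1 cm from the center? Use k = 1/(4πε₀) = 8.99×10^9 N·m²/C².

|E| = 8.64e5 N/C

Symmetry ⇒ E = E(r) r̂. Gaussian sphere of radius r = 39.1 cm (r > 16.1 cm).
The entire shell is enclosed: Q_enc = σ·4πR² = (4.51×10^-5)·4π·(0.161)² = 1.469e-5 C.
By Gauss's law, ∮E·dA = E·4πr² = Q_enc/ε₀.
E = k|Q_enc|/r² = (8.99×10^9)(1.469×10^-5)/(0.391)² = 8.64×10^5 N/C.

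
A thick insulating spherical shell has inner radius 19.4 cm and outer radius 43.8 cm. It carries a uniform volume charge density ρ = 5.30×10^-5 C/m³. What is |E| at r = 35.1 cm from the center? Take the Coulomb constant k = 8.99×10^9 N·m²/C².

E ≈ 5.82×10^5 N/C

Take a concentric spherical Gaussian surface of radius r = 35.1 cm (within the shell material, 19.4 cm < r < 43.8 cm).
Enclosed charge is the volume from a to r: Q_enc = (4π/3)ρ(r³ − a³) = 7.979×10^-6 C.
Since E is radial and uniform over the Gaussian sphere, Φ = E·4πr² = Q_enc/ε₀.
E = k|Q_enc|/r² = (8.99×10^9)(7.979×10^-6)/(0.351)² = 5.82×10^5 N/C.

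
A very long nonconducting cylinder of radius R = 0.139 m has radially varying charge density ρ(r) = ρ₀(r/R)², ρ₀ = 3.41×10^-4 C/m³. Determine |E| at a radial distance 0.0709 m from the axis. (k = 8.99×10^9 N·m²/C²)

Choose a coaxial cylinder of radius r = 0.0709 m (arbitrary length L) as the Gaussian surface (r < R).
Integrating ρ over the cross-section to radius r: λ_enc = (2πρ₀/R²) ∫₀^r r'^3 dr' = 2πρ₀ r^4/(4·R²) = 7.005×10^-7 C/m.
Gauss's law: E·2πrL = λ_enc L/ε₀.
E = 2k|λ_enc|/r = 2(8.99×10^9)(7.005×10^-7)/(0.0709) = 1.78e5 N/C.

E ≈ 1.78×10^5 N/C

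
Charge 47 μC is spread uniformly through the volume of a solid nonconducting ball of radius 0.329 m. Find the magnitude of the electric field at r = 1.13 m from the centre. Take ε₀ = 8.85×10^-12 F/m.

By spherical symmetry E is radial; choose a Gaussian sphere of radius r = 1.13 m (r > R, so the entire charge is enclosed).
Q_enc = 47 μC = 4.70e-5 C.
Since E is radial and uniform over the Gaussian sphere, Φ = E·4πr² = Q_enc/ε₀.
E = |Q_enc|/(4πε₀r²) = (4.70e-5)/(4π·8.85×10^-12·(1.13)²) = 3.31×10^5 N/C.

E ≈ 3.31e5 N/C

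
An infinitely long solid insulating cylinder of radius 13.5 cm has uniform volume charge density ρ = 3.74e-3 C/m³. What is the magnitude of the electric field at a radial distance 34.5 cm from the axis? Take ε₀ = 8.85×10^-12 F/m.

|E| = 1.12e7 N/C

Take a coaxial cylindrical Gaussian surface of radius r = 34.5 cm and length L (r > 13.5 cm, full cross-section enclosed).
λ_enc = ρ·πR² = (3.74×10^-3)π(0.135)² = 2.141×10^-4 C/m.
Applying ∮E·dA = Q_enc/ε₀ with the end caps contributing no flux:
E = |λ_enc|/(2πε₀r) = (2.141×10^-4)/(2π·8.85×10^-12·0.345) = 1.12×10^7 N/C.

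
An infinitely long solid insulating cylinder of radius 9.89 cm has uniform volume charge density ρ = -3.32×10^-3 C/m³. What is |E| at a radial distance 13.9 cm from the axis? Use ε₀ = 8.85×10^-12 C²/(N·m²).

By cylindrical symmetry E is radial; use a coaxial Gaussian cylinder of radius 13.9 cm and length L (r > 9.89 cm, full cross-section enclosed).
λ_enc = ρ·πR² = (-3.32e-3)π(0.0989)² = -1.02e-4 C/m.
Gauss's law: E·2πrL = λ_enc L/ε₀.
E = |λ_enc|/(2πε₀r) = (1.02×10^-4)/(2π·8.85×10^-12·0.139) = 1.32×10^7 N/C.

|E| ≈ 1.32×10^7 V/m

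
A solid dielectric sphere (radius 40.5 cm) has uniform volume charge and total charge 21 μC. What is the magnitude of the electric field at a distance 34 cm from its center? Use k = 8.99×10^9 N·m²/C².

Symmetry ⇒ E = E(r) r̂. Gaussian sphere of radius r = 34 cm (r < R).
Only the charge within r is enclosed: Q_enc = Q·(r/R)³ = (21 μC)·(34 cm/40.5 cm)³ = 1.242×10^-5 C.
Since E is radial and uniform over the Gaussian sphere, Φ = E·4πr² = Q_enc/ε₀.
E = k|Q_enc|/r² = (8.99×10^9)(1.242×10^-5)/(0.34)² = 9.66×10^5 N/C.

E = 9.66×10^5 N/C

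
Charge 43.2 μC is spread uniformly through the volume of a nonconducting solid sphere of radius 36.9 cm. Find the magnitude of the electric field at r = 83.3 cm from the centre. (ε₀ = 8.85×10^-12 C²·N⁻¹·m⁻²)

5.60×10^5 N/C

Symmetry ⇒ E = E(r) r̂. Gaussian sphere of radius r = 83.3 cm (r > R, so the entire charge is enclosed).
Q_enc = 43.2 μC = 4.32e-5 C.
Gauss's law: E·4πr² = Q_enc/ε₀.
E = |Q_enc|/(4πε₀r²) = (4.32e-5)/(4π·8.85×10^-12·(0.833)²) = 5.60×10^5 N/C.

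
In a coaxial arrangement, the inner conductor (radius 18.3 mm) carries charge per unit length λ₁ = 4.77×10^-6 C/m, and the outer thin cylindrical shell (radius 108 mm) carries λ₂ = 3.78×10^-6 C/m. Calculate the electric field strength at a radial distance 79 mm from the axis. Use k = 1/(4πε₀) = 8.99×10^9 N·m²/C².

E ≈ 1.09×10^6 N/C

Take a coaxial cylindrical Gaussian surface of radius r = 79 mm and length L (between the conductors, 18.3 mm < r < 108 mm).
Only the inner wire is enclosed; the outer shell contributes nothing inside itself. λ_enc = λ₁ = 4.77×10^-6 C/m.
Gauss's law: E·2πrL = λ_enc L/ε₀.
E = 2k|λ_enc|/r = 2(8.99×10^9)(4.77e-6)/(0.079) = 1.09×10^6 N/C.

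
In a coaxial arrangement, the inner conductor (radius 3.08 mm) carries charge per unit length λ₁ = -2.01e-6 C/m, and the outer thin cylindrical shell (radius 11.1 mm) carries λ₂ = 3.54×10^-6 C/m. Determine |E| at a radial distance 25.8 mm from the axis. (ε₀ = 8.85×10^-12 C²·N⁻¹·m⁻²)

E ≈ 1.07×10^6 N/C

Choose a coaxial cylinder of radius r = 25.8 mm (arbitrary length L) as the Gaussian surface (r > 11.1 mm, enclosing both).
λ_enc = λ₁ + λ₂ = (-2.01×10^-6) + (3.54×10^-6) = 1.53×10^-6 C/m.
By Gauss's law (flux through the curved wall only), E·2πrL = λ_enc L/ε₀.
E = |λ_enc|/(2πε₀r) = (1.53×10^-6)/(2π·8.85×10^-12·0.0258) = 1.07e6 N/C.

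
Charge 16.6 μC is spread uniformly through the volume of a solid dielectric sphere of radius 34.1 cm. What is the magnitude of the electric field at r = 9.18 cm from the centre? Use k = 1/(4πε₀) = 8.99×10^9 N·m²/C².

Symmetry ⇒ E = E(r) r̂. Gaussian sphere of radius r = 9.18 cm (r < R).
Only the charge within r is enclosed: Q_enc = Q·(r/R)³ = (16.6 μC)·(9.18 cm/34.1 cm)³ = 3.239e-7 C.
Since E is radial and uniform over the Gaussian sphere, Φ = E·4πr² = Q_enc/ε₀.
E = k|Q_enc|/r² = (8.99×10^9)(3.239e-7)/(0.0918)² = 3.45×10^5 N/C.

E = 3.45×10^5 V/m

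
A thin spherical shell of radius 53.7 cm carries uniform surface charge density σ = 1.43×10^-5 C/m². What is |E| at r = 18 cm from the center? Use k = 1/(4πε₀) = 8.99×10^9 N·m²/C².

By spherical symmetry E is radial; choose a Gaussian sphere of radius r = 18 cm (inside the shell, r < 53.7 cm).
No charge lies within this surface, so Q_enc = 0 and Gauss's law gives E·4πr² = 0 ⇒ E = 0.

E = 0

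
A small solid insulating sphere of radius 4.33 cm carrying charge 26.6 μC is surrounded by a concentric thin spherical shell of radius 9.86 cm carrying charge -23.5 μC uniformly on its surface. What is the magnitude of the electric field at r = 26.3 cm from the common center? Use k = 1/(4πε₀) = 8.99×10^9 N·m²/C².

Symmetry ⇒ E = E(r) r̂. Gaussian sphere of radius r = 26.3 cm (r > 9.86 cm, enclosing both).
Q_enc = (26.6 μC) + (-23.5 μC) = 3.10e-6 C.
By Gauss's law, ∮E·dA = E·4πr² = Q_enc/ε₀.
E = k|Q_enc|/r² = (8.99×10^9)(3.10×10^-6)/(0.263)² = 4.03e5 N/C.

E = 4.03e5 N/C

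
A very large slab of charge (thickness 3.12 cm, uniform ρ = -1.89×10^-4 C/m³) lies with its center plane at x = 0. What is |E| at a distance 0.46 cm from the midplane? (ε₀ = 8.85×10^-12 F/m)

|E| = 9.82e4 N/C

By symmetry E is perpendicular to the slab. A Gaussian pillbox from −0.46 cm to +0.46 cm (face area A) lies entirely within the slab.
Q_enc = ρ·(2x)·A and flux = 2EA, so 2EA = 2ρxA/ε₀ ⇒ E = |ρ|x/ε₀.
E = (1.89e-4)(0.0046)/(8.85×10^-12) = 9.82e4 N/C.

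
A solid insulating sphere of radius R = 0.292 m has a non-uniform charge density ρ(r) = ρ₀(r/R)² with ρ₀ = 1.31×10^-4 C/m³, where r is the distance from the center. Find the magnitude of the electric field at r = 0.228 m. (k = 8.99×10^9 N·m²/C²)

E ≈ 4.11×10^5 N/C

Use a concentric Gaussian sphere at r = 0.228 m (r < R).
Integrate the density: Q_enc = 4π ∫₀^r ρ₀(r'/R)^2 r'² dr' = 4πρ₀ r^5/(5·R²) = 2.379e-6 C.
Gauss's law: E·4πr² = Q_enc/ε₀.
E = k|Q_enc|/r² = (8.99×10^9)(2.379×10^-6)/(0.228)² = 4.11×10^5 N/C.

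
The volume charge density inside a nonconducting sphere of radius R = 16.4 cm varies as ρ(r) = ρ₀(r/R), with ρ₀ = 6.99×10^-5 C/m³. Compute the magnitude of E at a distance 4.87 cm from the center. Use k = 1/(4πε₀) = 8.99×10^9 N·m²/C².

Take a concentric spherical Gaussian surface of radius r = 4.87 cm (r < R).
Q_enc = ∫₀^r ρ(r')·4πr'² dr' = (4πρ₀/R) ∫₀^r r'^3 dr' = 4πρ₀ r^4/(4·R) = 7.532×10^-9 C.
Gauss's law: E·4πr² = Q_enc/ε₀.
E = k|Q_enc|/r² = (8.99×10^9)(7.532×10^-9)/(0.0487)² = 2.85e4 N/C.

E ≈ 2.85×10^4 N/C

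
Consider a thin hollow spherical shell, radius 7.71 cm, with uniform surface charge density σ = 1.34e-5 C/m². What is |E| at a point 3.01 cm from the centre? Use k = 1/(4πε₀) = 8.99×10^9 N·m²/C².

Use a concentric Gaussian sphere at r = 3.01 cm (inside the shell, r < 7.71 cm).
No charge lies within this surface, so Q_enc = 0 and Gauss's law gives E·4πr² = 0 ⇒ E = 0.

|E| = 0 N/C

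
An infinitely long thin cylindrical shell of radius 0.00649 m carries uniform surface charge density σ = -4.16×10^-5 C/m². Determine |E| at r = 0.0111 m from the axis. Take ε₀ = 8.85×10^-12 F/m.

Choose a coaxial cylinder of radius r = 0.0111 m (arbitrary length L) as the Gaussian surface (r > 0.00649 m).
The whole shell is enclosed: λ_enc = σ·2πR = (-4.16e-5)·2π·(0.00649) = -1.696×10^-6 C/m.
Applying ∮E·dA = Q_enc/ε₀ with the end caps contributing no flux:
E = |λ_enc|/(2πε₀r) = (1.696×10^-6)/(2π·8.85×10^-12·0.0111) = 2.75e6 N/C.

|E| = 2.75e6 N/C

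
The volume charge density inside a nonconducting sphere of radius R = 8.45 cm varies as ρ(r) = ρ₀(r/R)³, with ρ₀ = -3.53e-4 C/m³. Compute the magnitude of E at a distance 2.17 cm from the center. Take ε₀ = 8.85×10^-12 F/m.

2.44×10^3 N/C

Symmetry ⇒ E = E(r) r̂. Gaussian sphere of radius r = 2.17 cm (r < R).
Integrate the density: Q_enc = 4π ∫₀^r ρ₀(r'/R)^3 r'² dr' = 4πρ₀ r^6/(6·R³) = -1.279e-10 C.
Applying ∮E·dA = Q_enc/ε₀ with Φ = E(4πr²):
E = |Q_enc|/(4πε₀r²) = (1.279×10^-10)/(4π·8.85×10^-12·(0.0217)²) = 2.44e3 N/C.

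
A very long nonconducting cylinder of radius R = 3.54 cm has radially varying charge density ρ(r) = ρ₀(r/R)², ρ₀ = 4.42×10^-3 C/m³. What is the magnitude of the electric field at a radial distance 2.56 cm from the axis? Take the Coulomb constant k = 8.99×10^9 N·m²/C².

Choose a coaxial cylinder of radius r = 2.56 cm (arbitrary length L) as the Gaussian surface (r < R).
Integrating ρ over the cross-section to radius r: λ_enc = (2πρ₀/R²) ∫₀^r r'^3 dr' = 2πρ₀ r^4/(4·R²) = 2.38×10^-6 C/m.
Applying ∮E·dA = Q_enc/ε₀ with the end caps contributing no flux:
E = 2k|λ_enc|/r = 2(8.99×10^9)(2.38×10^-6)/(0.0256) = 1.67e6 N/C.

|E| = 1.67×10^6 N/C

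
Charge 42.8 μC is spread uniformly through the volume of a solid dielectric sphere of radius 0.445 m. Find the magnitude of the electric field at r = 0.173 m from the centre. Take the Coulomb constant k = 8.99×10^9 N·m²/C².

Symmetry ⇒ E = E(r) r̂. Gaussian sphere of radius r = 0.173 m (r < R).
For a uniform sphere the enclosed fraction is (r/R)³, so Q_enc = (42.8 μC)(0.173/0.445)³ = 2.515e-6 C.
By Gauss's law, ∮E·dA = E·4πr² = Q_enc/ε₀.
E = k|Q_enc|/r² = (8.99×10^9)(2.515×10^-6)/(0.173)² = 7.55×10^5 N/C.

E ≈ 7.55×10^5 V/m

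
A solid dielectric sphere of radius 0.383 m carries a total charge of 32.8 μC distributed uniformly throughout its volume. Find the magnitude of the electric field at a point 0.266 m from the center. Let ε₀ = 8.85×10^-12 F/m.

1.40×10^6 N/C

Use a concentric Gaussian sphere at r = 0.266 m (r < R).
For a uniform sphere the enclosed fraction is (r/R)³, so Q_enc = (32.8 μC)(0.266/0.383)³ = 1.099×10^-5 C.
By Gauss's law, ∮E·dA = E·4πr² = Q_enc/ε₀.
E = |Q_enc|/(4πε₀r²) = (1.099e-5)/(4π·8.85×10^-12·(0.266)²) = 1.40×10^6 N/C.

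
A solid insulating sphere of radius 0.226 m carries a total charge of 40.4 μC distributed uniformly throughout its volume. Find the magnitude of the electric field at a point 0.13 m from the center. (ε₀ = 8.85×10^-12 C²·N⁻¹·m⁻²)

Use a concentric Gaussian sphere at r = 0.13 m (r < R).
Only the charge within r is enclosed: Q_enc = Q·(r/R)³ = (40.4 μC)·(0.13 m/0.226 m)³ = 7.689e-6 C.
By Gauss's law, ∮E·dA = E·4πr² = Q_enc/ε₀.
E = |Q_enc|/(4πε₀r²) = (7.689e-6)/(4π·8.85×10^-12·(0.13)²) = 4.09e6 N/C.

E = 4.09e6 N/C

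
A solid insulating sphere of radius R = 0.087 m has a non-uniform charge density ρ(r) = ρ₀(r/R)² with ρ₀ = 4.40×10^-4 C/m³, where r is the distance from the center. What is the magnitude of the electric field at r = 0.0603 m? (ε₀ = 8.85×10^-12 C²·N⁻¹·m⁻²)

E = 2.88×10^5 N/C

Use a concentric Gaussian sphere at r = 0.0603 m (r < R).
Integrate the density: Q_enc = 4π ∫₀^r ρ₀(r'/R)^2 r'² dr' = 4πρ₀ r^5/(5·R²) = 1.165×10^-7 C.
By Gauss's law, ∮E·dA = E·4πr² = Q_enc/ε₀.
E = |Q_enc|/(4πε₀r²) = (1.165×10^-7)/(4π·8.85×10^-12·(0.0603)²) = 2.88×10^5 N/C.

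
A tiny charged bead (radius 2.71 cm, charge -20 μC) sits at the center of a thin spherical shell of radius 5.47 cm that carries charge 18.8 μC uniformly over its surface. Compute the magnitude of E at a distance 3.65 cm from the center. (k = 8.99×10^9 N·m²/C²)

1.35×10^8 N/C

Use a concentric Gaussian sphere at r = 3.65 cm (between the bodies, 2.71 cm < r < 5.47 cm).
Only the inner charge is enclosed; the outer shell contributes nothing inside itself. Q_enc = -20 μC = -2.00×10^-5 C.
Since E is radial and uniform over the Gaussian sphere, Φ = E·4πr² = Q_enc/ε₀.
E = k|Q_enc|/r² = (8.99×10^9)(2.00e-5)/(0.0365)² = 1.35×10^8 N/C.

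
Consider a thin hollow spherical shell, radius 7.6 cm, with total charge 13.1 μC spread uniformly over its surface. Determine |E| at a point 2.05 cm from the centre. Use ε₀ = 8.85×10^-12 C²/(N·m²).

By spherical symmetry E is radial; choose a Gaussian sphere of radius r = 2.05 cm (inside the shell, r < 7.6 cm).
No charge lies within this surface, so Q_enc = 0 and Gauss's law gives E·4πr² = 0 ⇒ E = 0.

E = 0 (no enclosed charge)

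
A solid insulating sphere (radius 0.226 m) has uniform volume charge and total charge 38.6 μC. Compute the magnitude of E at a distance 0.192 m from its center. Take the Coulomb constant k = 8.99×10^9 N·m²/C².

Use a concentric Gaussian sphere at r = 0.192 m (r < R).
Only the charge within r is enclosed: Q_enc = Q·(r/R)³ = (38.6 μC)·(0.192 m/0.226 m)³ = 2.367×10^-5 C.
Gauss's law: E·4πr² = Q_enc/ε₀.
E = k|Q_enc|/r² = (8.99×10^9)(2.367×10^-5)/(0.192)² = 5.77×10^6 N/C.

5.77e6 N/C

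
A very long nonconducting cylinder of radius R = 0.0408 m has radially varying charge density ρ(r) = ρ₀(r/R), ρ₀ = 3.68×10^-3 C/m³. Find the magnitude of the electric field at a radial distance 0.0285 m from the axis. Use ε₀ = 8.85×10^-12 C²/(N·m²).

Coaxial Gaussian cylinder, radius r = 0.0285 m, length L (r < R).
Integrating ρ over the cross-section to radius r: λ_enc = (2πρ₀/R) ∫₀^r r'^2 dr' = 2πρ₀ r^3/(3·R) = 4.373e-6 C/m.
Gauss's law: E·2πrL = λ_enc L/ε₀.
E = |λ_enc|/(2πε₀r) = (4.373e-6)/(2π·8.85×10^-12·0.0285) = 2.76×10^6 N/C.

2.76×10^6 N/C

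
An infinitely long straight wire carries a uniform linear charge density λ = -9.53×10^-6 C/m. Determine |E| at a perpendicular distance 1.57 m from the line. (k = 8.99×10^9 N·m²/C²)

E ≈ 1.09×10^5 N/C

By cylindrical symmetry E is radial; use a coaxial Gaussian cylinder of radius 1.57 m and length L.
Q_enc = λL, so λ_enc = -9.53e-6 C/m.
Gauss's law: E·2πrL = λ_enc L/ε₀.
E = 2k|λ_enc|/r = 2(8.99×10^9)(9.53×10^-6)/(1.57) = 1.09e5 N/C.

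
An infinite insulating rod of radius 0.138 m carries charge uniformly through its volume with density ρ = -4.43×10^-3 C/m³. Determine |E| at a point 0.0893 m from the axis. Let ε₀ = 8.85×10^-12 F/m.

|E| = 2.24×10^7 N/C

By cylindrical symmetry E is radial; use a coaxial Gaussian cylinder of radius 0.0893 m and length L (r < R).
Charge inside radius r per length L is ρ·πr²·L, so λ_enc = ρπr² = -1.11e-4 C/m.
Gauss's law: E·2πrL = λ_enc L/ε₀.
E = |λ_enc|/(2πε₀r) = (1.11×10^-4)/(2π·8.85×10^-12·0.0893) = 2.24×10^7 N/C.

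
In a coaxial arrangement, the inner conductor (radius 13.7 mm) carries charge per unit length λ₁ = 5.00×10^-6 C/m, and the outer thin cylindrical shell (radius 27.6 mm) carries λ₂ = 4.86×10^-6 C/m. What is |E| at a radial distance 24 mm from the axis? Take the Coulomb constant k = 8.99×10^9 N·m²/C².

3.75e6 N/C

Take a coaxial cylindrical Gaussian surface of radius r = 24 mm and length L (between the conductors, 13.7 mm < r < 27.6 mm).
The shell at 27.6 mm lies outside the Gaussian surface, so λ_enc = λ₁ = 5.00×10^-6 C/m.
Gauss's law: E·2πrL = λ_enc L/ε₀.
E = 2k|λ_enc|/r = 2(8.99×10^9)(5.00×10^-6)/(0.024) = 3.75e6 N/C.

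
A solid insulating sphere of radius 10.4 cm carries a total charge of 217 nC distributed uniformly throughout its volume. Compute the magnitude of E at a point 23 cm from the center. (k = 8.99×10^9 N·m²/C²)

By spherical symmetry E is radial; choose a Gaussian sphere of radius r = 23 cm (r > R, so the entire charge is enclosed).
Q_enc = 217 nC = 2.17×10^-7 C.
Applying ∮E·dA = Q_enc/ε₀ with Φ = E(4πr²):
E = k|Q_enc|/r² = (8.99×10^9)(2.17×10^-7)/(0.23)² = 3.69×10^4 N/C.

E = 3.69e4 N/C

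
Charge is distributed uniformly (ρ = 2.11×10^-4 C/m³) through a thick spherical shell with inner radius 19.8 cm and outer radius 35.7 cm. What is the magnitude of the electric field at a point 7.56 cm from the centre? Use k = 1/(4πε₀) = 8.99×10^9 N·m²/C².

Take a concentric spherical Gaussian surface of radius r = 7.56 cm (r < 19.8 cm, inside the empty cavity).
No charge is enclosed, so by Gauss's law E·4πr² = 0 ⇒ E = 0.

E = 0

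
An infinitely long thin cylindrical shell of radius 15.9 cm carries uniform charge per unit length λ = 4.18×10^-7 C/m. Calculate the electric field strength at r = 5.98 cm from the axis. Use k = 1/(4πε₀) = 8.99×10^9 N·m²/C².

E = 0 (no enclosed charge)

Coaxial Gaussian cylinder, radius r = 5.98 cm, length L (r < 15.9 cm, inside the shell).
All the surface charge lies outside this cylinder: Q_enc = 0, hence E = 0.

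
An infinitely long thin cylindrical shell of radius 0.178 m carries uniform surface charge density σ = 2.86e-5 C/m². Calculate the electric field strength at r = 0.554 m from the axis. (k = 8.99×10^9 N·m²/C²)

1.04e6 V/m

By cylindrical symmetry E is radial; use a coaxial Gaussian cylinder of radius 0.554 m and length L (r > 0.178 m).
The whole shell is enclosed: λ_enc = σ·2πR = (2.86×10^-5)·2π·(0.178) = 3.199×10^-5 C/m.
Since E is radial and uniform over the curved surface, Φ = E·2πrL = Q_enc/ε₀ = λ_enc L/ε₀.
E = 2k|λ_enc|/r = 2(8.99×10^9)(3.199×10^-5)/(0.554) = 1.04e6 N/C.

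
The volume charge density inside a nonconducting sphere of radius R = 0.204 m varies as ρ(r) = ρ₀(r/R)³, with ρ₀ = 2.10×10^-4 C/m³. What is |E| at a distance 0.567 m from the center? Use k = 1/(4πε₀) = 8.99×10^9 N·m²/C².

E ≈ 1.04×10^5 N/C

By spherical symmetry E is radial; choose a Gaussian sphere of radius r = 0.567 m (r > R, all charge enclosed).
Q_enc = 4π ∫₀^R ρ₀(r'/R)^3 r'² dr' = 4πρ₀R³/6 = 3.734×10^-6 C.
Applying ∮E·dA = Q_enc/ε₀ with Φ = E(4πr²):
E = k|Q_enc|/r² = (8.99×10^9)(3.734e-6)/(0.567)² = 1.04×10^5 N/C.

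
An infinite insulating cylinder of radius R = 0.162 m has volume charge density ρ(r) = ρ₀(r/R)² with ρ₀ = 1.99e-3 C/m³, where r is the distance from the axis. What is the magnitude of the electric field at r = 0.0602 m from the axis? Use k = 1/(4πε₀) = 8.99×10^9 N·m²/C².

E ≈ 4.67×10^5 N/C

By cylindrical symmetry E is radial; use a coaxial Gaussian cylinder of radius 0.0602 m and length L (r < R).
Integrating ρ over the cross-section to radius r: λ_enc = (2πρ₀/R²) ∫₀^r r'^3 dr' = 2πρ₀ r^4/(4·R²) = 1.564e-6 C/m.
Applying ∮E·dA = Q_enc/ε₀ with the end caps contributing no flux:
E = 2k|λ_enc|/r = 2(8.99×10^9)(1.564×10^-6)/(0.0602) = 4.67e5 N/C.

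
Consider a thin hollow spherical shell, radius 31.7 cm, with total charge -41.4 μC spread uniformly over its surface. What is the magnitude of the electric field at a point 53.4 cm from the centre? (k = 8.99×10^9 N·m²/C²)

E ≈ 1.31×10^6 N/C

By spherical symmetry E is radial; choose a Gaussian sphere of radius r = 53.4 cm (r > 31.7 cm).
The entire shell is enclosed: Q_enc = -4.14e-5 C.
Applying ∮E·dA = Q_enc/ε₀ with Φ = E(4πr²):
E = k|Q_enc|/r² = (8.99×10^9)(4.14×10^-5)/(0.534)² = 1.31×10^6 N/C.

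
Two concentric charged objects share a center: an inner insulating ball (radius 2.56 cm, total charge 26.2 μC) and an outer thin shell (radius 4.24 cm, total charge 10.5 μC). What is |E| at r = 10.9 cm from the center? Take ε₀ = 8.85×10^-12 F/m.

By spherical symmetry E is radial; choose a Gaussian sphere of radius r = 10.9 cm (r > 4.24 cm, enclosing both).
Q_enc = (26.2 μC) + (10.5 μC) = 3.67×10^-5 C.
Since E is radial and uniform over the Gaussian sphere, Φ = E·4πr² = Q_enc/ε₀.
E = |Q_enc|/(4πε₀r²) = (3.67×10^-5)/(4π·8.85×10^-12·(0.109)²) = 2.78×10^7 N/C.

E = 2.78e7 N/C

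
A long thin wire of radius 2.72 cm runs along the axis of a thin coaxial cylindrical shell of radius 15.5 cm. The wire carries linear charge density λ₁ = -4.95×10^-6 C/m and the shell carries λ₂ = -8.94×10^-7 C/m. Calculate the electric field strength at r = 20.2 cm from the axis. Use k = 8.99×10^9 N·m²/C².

Take a coaxial cylindrical Gaussian surface of radius r = 20.2 cm and length L (r > 15.5 cm, enclosing both).
λ_enc = λ₁ + λ₂ = (-4.95×10^-6) + (-8.94×10^-7) = -5.844e-6 C/m.
Gauss's law: E·2πrL = λ_enc L/ε₀.
E = 2k|λ_enc|/r = 2(8.99×10^9)(5.844×10^-6)/(0.202) = 5.20×10^5 N/C.

5.20×10^5 N/C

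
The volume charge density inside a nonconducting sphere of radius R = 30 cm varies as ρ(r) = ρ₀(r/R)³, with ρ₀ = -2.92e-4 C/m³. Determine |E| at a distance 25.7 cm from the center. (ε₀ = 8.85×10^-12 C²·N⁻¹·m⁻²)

By spherical symmetry E is radial; choose a Gaussian sphere of radius r = 25.7 cm (r < R).
Integrate the density: Q_enc = 4π ∫₀^r ρ₀(r'/R)^3 r'² dr' = 4πρ₀ r^6/(6·R³) = -6.526e-6 C.
Applying ∮E·dA = Q_enc/ε₀ with Φ = E(4πr²):
E = |Q_enc|/(4πε₀r²) = (6.526×10^-6)/(4π·8.85×10^-12·(0.257)²) = 8.88×10^5 N/C.

|E| = 8.88e5 N/C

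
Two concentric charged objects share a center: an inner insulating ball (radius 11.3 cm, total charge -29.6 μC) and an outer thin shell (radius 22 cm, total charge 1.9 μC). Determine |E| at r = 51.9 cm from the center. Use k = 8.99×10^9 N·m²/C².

|E| ≈ 9.24×10^5 N/C

By spherical symmetry E is radial; choose a Gaussian sphere of radius r = 51.9 cm (r > 22 cm, enclosing both).
Q_enc = (-29.6 μC) + (1.9 μC) = -2.77×10^-5 C.
Gauss's law: E·4πr² = Q_enc/ε₀.
E = k|Q_enc|/r² = (8.99×10^9)(2.77e-5)/(0.519)² = 9.24×10^5 N/C.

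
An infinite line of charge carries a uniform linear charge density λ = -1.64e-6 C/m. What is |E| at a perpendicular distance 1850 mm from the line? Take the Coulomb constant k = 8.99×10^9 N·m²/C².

1.59×10^4 N/C

By cylindrical symmetry E is radial; use a coaxial Gaussian cylinder of radius 1850 mm and length L.
Q_enc = λL, so λ_enc = -1.64e-6 C/m.
Applying ∮E·dA = Q_enc/ε₀ with the end caps contributing no flux:
E = 2k|λ_enc|/r = 2(8.99×10^9)(1.64e-6)/(1.85) = 1.59e4 N/C.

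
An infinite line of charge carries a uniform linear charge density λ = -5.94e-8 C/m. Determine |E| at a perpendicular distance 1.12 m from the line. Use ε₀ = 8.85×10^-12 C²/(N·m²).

|E| = 954 N/C

Take a coaxial cylindrical Gaussian surface of radius r = 1.12 m and length L.
Q_enc = λL, so λ_enc = -5.94×10^-8 C/m.
Applying ∮E·dA = Q_enc/ε₀ with the end caps contributing no flux:
E = |λ_enc|/(2πε₀r) = (5.94×10^-8)/(2π·8.85×10^-12·1.12) = 954 N/C.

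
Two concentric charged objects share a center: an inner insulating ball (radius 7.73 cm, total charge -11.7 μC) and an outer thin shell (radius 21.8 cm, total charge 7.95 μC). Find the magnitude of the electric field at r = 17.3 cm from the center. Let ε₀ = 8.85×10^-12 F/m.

Take a concentric spherical Gaussian surface of radius r = 17.3 cm (between the bodies, 7.73 cm < r < 21.8 cm).
The shell at 21.8 cm lies outside the Gaussian surface, so Q_enc = -11.7 μC = -1.17×10^-5 C.
Gauss's law: E·4πr² = Q_enc/ε₀.
E = |Q_enc|/(4πε₀r²) = (1.17×10^-5)/(4π·8.85×10^-12·(0.173)²) = 3.52×10^6 N/C.

E = 3.52×10^6 N/C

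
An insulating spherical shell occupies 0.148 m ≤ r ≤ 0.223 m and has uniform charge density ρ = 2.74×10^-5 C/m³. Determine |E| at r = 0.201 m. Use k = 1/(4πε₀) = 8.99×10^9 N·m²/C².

1.25e5 V/m

Take a concentric spherical Gaussian surface of radius r = 0.201 m (within the shell material, 0.148 m < r < 0.223 m).
Enclosed charge is the volume from a to r: Q_enc = (4π/3)ρ(r³ − a³) = 5.60e-7 C.
Since E is radial and uniform over the Gaussian sphere, Φ = E·4πr² = Q_enc/ε₀.
E = k|Q_enc|/r² = (8.99×10^9)(5.60e-7)/(0.201)² = 1.25e5 N/C.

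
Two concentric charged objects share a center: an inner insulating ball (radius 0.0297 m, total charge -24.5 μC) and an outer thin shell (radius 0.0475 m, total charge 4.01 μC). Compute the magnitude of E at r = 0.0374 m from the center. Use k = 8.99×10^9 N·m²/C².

Symmetry ⇒ E = E(r) r̂. Gaussian sphere of radius r = 0.0374 m (between the bodies, 0.0297 m < r < 0.0475 m).
The shell at 0.0475 m lies outside the Gaussian surface, so Q_enc = -24.5 μC = -2.45e-5 C.
Gauss's law: E·4πr² = Q_enc/ε₀.
E = k|Q_enc|/r² = (8.99×10^9)(2.45e-5)/(0.0374)² = 1.57×10^8 N/C.

1.57×10^8 N/C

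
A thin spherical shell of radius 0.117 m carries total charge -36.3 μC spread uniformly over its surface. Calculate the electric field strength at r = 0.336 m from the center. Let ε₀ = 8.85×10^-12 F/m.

2.89e6 V/m

Symmetry ⇒ E = E(r) r̂. Gaussian sphere of radius r = 0.336 m (r > 0.117 m).
The entire shell is enclosed: Q_enc = -3.63e-5 C.
Gauss's law: E·4πr² = Q_enc/ε₀.
E = |Q_enc|/(4πε₀r²) = (3.63e-5)/(4π·8.85×10^-12·(0.336)²) = 2.89×10^6 N/C.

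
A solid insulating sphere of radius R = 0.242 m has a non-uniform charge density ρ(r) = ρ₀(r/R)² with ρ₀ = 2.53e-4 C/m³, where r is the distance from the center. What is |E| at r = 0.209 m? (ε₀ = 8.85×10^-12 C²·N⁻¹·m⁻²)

Use a concentric Gaussian sphere at r = 0.209 m (r < R).
Q_enc = ∫₀^r ρ(r')·4πr'² dr' = (4πρ₀/R²) ∫₀^r r'^4 dr' = 4πρ₀ r^5/(5·R²) = 4.33×10^-6 C.
Applying ∮E·dA = Q_enc/ε₀ with Φ = E(4πr²):
E = |Q_enc|/(4πε₀r²) = (4.33×10^-6)/(4π·8.85×10^-12·(0.209)²) = 8.91×10^5 N/C.

8.91×10^5 N/C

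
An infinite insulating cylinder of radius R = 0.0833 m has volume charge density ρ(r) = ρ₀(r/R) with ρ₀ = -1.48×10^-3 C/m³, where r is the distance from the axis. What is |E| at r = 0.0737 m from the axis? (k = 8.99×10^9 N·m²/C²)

Coaxial Gaussian cylinder, radius r = 0.0737 m, length L (r < R).
λ_enc = ∫₀^r ρ(r')·2πr' dr' = (2πρ₀/R)·r^3/3 = -1.49e-5 C/m.
Applying ∮E·dA = Q_enc/ε₀ with the end caps contributing no flux:
E = 2k|λ_enc|/r = 2(8.99×10^9)(1.49×10^-5)/(0.0737) = 3.63×10^6 N/C.

E ≈ 3.63×10^6 V/m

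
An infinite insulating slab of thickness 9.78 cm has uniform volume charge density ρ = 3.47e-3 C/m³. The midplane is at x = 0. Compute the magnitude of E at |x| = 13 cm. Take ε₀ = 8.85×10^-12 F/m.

The point |x| = 13 cm lies outside the slab (half-thickness 0.0489 m). A symmetric pillbox spanning the full slab encloses Q_enc = ρ·d·A.
Flux = 2EA ⇒ E = |ρ|d/(2ε₀), independent of distance outside.
E = (3.47×10^-3)(0.0978)/(2·8.85×10^-12) = 1.92×10^7 N/C.

|E| = 1.92×10^7 V/m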